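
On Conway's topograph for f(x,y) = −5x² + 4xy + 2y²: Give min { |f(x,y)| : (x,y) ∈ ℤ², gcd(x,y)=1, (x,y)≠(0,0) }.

river: ρ → (2,4,-5)
river: ρ → (-5,6,1)
river: ρ → (1,6,-5)
river: ρ → (-5,4,2)
closes: descent 0, river 4
min |a| on river = 1

1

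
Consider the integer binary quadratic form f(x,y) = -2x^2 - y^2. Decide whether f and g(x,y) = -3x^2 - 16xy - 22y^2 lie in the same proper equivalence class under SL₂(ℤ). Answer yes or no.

D₁ = -8, D₂ = -8
f is negative-definite; reduce −f:
−f: flip: (2,0,1)→(1,0,2)
−f: reduced (well bottom): (1,0,2) with a≤c, −a<b≤a
flip sign back: reduced form of f is (-1,0,-2)
g is negative-definite; reduce −g:
−g: translate: b→-2 (≡16 mod 6), so (3,16,22)→(3,-2,1)
−g: flip: (3,-2,1)→(1,2,3)
−g: translate: b→0 (≡2 mod 2), so (1,2,3)→(1,0,2)
−g: reduced (well bottom): (1,0,2) with a≤c, −a<b≤a
flip sign back: reduced form of g is (-1,0,-2)
reduced forms (-1, 0, -2) vs (-1, 0, -2) ⇒ equivalent

yes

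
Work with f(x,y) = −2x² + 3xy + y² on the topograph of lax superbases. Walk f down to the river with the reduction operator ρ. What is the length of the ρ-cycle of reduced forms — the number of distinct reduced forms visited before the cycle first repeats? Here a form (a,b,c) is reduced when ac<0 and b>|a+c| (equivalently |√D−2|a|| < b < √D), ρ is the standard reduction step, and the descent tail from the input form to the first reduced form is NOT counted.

D = 17, ⌊√D⌋ = 4
river: ρ → (1,3,-2)
river: ρ → (-2,1,2)
river: ρ → (2,3,-1)
river: ρ → (-1,3,2)
river: ρ → (2,1,-2)
river: ρ → (-2,3,1)
ρ-cycle length = 6 (tail of 0 descent steps not counted)

6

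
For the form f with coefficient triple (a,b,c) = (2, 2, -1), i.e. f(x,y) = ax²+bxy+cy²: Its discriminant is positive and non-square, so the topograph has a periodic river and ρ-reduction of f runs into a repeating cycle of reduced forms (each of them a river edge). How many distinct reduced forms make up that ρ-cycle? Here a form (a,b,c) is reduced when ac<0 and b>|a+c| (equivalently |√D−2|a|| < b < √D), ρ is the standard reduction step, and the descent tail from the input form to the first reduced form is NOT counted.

D = 12, ⌊√D⌋ = 3
river: ρ → (-1,2,2)
river: ρ → (2,2,-1)
ρ-cycle length = 2 (tail of 0 descent steps not counted)

2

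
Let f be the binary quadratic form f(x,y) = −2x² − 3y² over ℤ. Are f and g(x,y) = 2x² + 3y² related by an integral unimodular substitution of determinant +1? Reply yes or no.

D₁ = -24, D₂ = -24
f is negative-definite; reduce −f:
−f: reduced (well bottom): (2,0,3) with a≤c, −a<b≤a
flip sign back: reduced form of f is (-2,0,-3)
g: reduced (well bottom): (2,0,3) with a≤c, −a<b≤a
reduced forms (-2, 0, -3) vs (2, 0, 3) ⇒ inequivalent

no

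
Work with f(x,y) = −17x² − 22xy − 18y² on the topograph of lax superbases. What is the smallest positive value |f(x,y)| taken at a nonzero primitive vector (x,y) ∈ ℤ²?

translate: b→-12 (≡22 mod 34), so (17,22,18)→(17,-12,13)
flip: (17,-12,13)→(13,12,17)
reduced (well bottom): (13,12,17) with a≤c, −a<b≤a
well minimum |f| = |-13| = 13 (negative-definite)

13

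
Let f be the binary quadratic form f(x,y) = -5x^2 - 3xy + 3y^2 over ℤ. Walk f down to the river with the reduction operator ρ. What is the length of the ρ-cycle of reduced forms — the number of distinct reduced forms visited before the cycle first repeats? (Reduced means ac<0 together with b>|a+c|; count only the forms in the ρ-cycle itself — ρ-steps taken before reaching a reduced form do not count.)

D = 69, ⌊√D⌋ = 8
descent: ρ → (3,3,-5)  [lands on river]
river: ρ → (-5,7,1)
river: ρ → (1,7,-5)
river: ρ → (-5,3,3)
ρ-cycle length = 4 (tail of 1 descent step not counted)

4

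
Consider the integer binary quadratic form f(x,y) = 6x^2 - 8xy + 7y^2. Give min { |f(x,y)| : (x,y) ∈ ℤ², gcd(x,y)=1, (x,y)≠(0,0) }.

translate: b→4 (≡-8 mod 12), so (6,-8,7)→(6,4,5)
flip: (6,4,5)→(5,-4,6)
reduced (well bottom): (5,-4,6) with a≤c, −a<b≤a
well minimum = a = 5

5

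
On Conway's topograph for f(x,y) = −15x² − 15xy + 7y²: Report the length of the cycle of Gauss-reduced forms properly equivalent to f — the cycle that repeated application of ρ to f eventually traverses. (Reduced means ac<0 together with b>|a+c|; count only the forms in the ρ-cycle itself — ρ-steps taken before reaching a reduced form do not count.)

D = 645, ⌊√D⌋ = 25
descent: ρ → (7,15,-15)  [lands on river]
river: ρ → (-15,15,7)
river: ρ → (7,13,-17)
river: ρ → (-17,21,3)
river: ρ → (3,21,-17)
river: ρ → (-17,13,7)
ρ-cycle length = 6 (tail of 1 descent step not counted)

6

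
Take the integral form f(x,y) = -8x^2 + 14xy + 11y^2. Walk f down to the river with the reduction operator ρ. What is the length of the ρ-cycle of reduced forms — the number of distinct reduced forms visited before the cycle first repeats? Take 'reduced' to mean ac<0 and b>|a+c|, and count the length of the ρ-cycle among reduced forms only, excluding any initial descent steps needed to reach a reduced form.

D = 548, ⌊√D⌋ = 23
river: ρ → (11,8,-11)
river: ρ → (-11,14,8)
river: ρ → (8,18,-7)
river: ρ → (-7,10,16)
river: ρ → (16,22,-1)
river: ρ → (-1,22,16)
river: ρ → (16,10,-7)
river: ρ → (-7,18,8)
river: ρ → (8,14,-11)
river: ρ → (-11,8,11)
river: ρ → (11,14,-8)
river: ρ → (-8,18,7)
river: ρ → (7,10,-16)
river: ρ → (-16,22,1)
river: ρ → (1,22,-16)
river: ρ → (-16,10,7)
river: ρ → (7,18,-8)
river: ρ → (-8,14,11)
ρ-cycle length = 18 (tail of 0 descent steps not counted)

18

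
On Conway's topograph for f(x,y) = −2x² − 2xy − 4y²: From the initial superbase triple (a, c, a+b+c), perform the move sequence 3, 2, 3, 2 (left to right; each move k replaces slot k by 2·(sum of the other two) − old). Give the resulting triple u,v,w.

start (-2,-4,-8) = (f(1,0),f(0,1),f(1,1))
replace slot 3: 2·((-2)+(-4)) − (-8) = -4 → (-2,-4,-4)
replace slot 2: 2·((-2)+(-4)) − (-4) = -8 → (-2,-8,-4)
replace slot 3: 2·((-2)+(-8)) − (-4) = -16 → (-2,-8,-16)
replace slot 2: 2·((-2)+(-16)) − (-8) = -28 → (-2,-28,-16)

-2,-28,-16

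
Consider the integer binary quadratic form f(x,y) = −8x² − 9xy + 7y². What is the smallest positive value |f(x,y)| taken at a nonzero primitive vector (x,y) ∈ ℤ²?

descent: ρ → (7,9,-8)  [lands on river]
river: ρ → (-8,7,8)
river: ρ → (8,9,-7)
river: ρ → (-7,5,10)
river: ρ → (10,15,-2)
river: ρ → (-2,17,2)
river: ρ → (2,15,-10)
river: ρ → (-10,5,7)
closes: descent 1, river 8
min |a| on river = 2

2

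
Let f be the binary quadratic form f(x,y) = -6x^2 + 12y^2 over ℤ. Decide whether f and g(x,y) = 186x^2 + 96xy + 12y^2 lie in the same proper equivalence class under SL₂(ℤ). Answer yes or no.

D₁ = 288, D₂ = 288
river cycle of f (length 2): (-6, 12, 6), (6, 12, -6)
river cycle of g (length 2): (-6, 12, 6), (6, 12, -6)
cycles coincide ⇒ equivalent

yes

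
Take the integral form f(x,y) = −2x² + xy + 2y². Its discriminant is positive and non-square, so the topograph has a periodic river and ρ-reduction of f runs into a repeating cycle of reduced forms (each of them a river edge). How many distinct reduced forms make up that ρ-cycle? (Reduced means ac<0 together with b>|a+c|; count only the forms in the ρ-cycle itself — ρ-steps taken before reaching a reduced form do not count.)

D = 17, ⌊√D⌋ = 4
river: ρ → (2,3,-1)
river: ρ → (-1,3,2)
river: ρ → (2,1,-2)
river: ρ → (-2,3,1)
river: ρ → (1,3,-2)
river: ρ → (-2,1,2)
ρ-cycle length = 6 (tail of 0 descent steps not counted)

6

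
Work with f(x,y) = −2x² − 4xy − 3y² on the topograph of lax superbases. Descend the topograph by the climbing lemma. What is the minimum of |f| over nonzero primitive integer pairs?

translate: b→0 (≡4 mod 4), so (2,4,3)→(2,0,1)
flip: (2,0,1)→(1,0,2)
reduced (well bottom): (1,0,2) with a≤c, −a<b≤a
well minimum |f| = |-1| = 1 (negative-definite)

1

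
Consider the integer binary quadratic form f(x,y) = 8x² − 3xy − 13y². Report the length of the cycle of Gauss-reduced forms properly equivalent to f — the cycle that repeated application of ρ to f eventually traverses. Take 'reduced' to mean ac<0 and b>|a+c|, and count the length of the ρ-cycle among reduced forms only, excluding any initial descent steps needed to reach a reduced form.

D = 425, ⌊√D⌋ = 20
descent: ρ → (-13,3,8)
descent: ρ → (8,13,-8)  [lands on river]
river: ρ → (-8,19,2)
river: ρ → (2,17,-17)
river: ρ → (-17,17,2)
river: ρ → (2,19,-8)
river: ρ → (-8,13,8)
river: ρ → (8,19,-2)
river: ρ → (-2,17,17)
river: ρ → (17,17,-2)
river: ρ → (-2,19,8)
ρ-cycle length = 10 (tail of 2 descent steps not counted)

10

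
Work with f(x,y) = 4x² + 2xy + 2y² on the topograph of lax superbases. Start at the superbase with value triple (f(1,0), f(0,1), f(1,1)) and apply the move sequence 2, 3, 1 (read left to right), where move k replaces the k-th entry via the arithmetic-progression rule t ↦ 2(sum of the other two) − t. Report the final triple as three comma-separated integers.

start (4,2,8) = (f(1,0),f(0,1),f(1,1))
replace slot 2: 2·(4+8) − 2 = 22 → (4,22,8)
replace slot 3: 2·(4+22) − 8 = 44 → (4,22,44)
replace slot 1: 2·(22+44) − 4 = 128 → (128,22,44)

128,22,44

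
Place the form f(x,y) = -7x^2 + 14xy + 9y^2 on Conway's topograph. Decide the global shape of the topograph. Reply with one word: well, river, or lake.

D = b²−4ac = 14² − 4·(-7)·9 = 448
D > 0 non-square ⇒ indefinite ⇒ periodic river

river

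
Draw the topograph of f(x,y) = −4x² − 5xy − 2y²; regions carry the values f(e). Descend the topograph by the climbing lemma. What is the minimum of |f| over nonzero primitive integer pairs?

translate: b→-3 (≡5 mod 8), so (4,5,2)→(4,-3,1)
flip: (4,-3,1)→(1,3,4)
translate: b→1 (≡3 mod 2), so (1,3,4)→(1,1,2)
reduced (well bottom): (1,1,2) with a≤c, −a<b≤a
well minimum |f| = |-1| = 1 (negative-definite)

1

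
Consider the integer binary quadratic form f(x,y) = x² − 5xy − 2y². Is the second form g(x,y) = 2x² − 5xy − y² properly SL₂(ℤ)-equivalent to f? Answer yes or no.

D₁ = 33, D₂ = 33
river cycle of f (length 4): (-2, 5, 1), (1, 5, -2), (-2, 3, 3), (3, 3, -2)
river cycle of g (length 4): (-1, 5, 2), (2, 3, -3), (-3, 3, 2), (2, 5, -1)
cycles differ ⇒ inequivalent

no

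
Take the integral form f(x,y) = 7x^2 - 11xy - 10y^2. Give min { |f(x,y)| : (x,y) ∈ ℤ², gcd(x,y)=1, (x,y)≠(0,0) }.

descent: ρ → (-10,11,7)  [lands on river]
river: ρ → (7,17,-4)
river: ρ → (-4,15,11)
river: ρ → (11,7,-8)
river: ρ → (-8,9,10)
river: ρ → (10,11,-7)
river: ρ → (-7,17,4)
river: ρ → (4,15,-11)
river: ρ → (-11,7,8)
river: ρ → (8,9,-10)
closes: descent 1, river 10
min |a| on river = 4

4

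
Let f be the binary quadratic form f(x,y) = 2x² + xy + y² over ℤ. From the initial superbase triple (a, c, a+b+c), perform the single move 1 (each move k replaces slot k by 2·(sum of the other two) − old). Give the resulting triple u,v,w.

start (2,1,4) = (f(1,0),f(0,1),f(1,1))
replace slot 1: 2·(1+4) − 2 = 8 → (8,1,4)

8,1,4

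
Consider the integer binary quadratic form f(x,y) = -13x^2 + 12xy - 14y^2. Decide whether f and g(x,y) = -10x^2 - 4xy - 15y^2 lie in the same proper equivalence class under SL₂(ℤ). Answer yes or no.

D₁ = -584, D₂ = -584
f is negative-definite; reduce −f:
−f: reduced (well bottom): (13,-12,14) with a≤c, −a<b≤a
flip sign back: reduced form of f is (-13,12,-14)
g is negative-definite; reduce −g:
−g: reduced (well bottom): (10,4,15) with a≤c, −a<b≤a
flip sign back: reduced form of g is (-10,-4,-15)
reduced forms (-13, 12, -14) vs (-10, -4, -15) ⇒ inequivalent

no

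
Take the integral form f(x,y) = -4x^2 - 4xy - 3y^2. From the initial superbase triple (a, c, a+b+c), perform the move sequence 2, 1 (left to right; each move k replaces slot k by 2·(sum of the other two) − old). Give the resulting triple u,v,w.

start (-4,-3,-11) = (f(1,0),f(0,1),f(1,1))
replace slot 2: 2·((-4)+(-11)) − (-3) = -27 → (-4,-27,-11)
replace slot 1: 2·((-27)+(-11)) − (-4) = -72 → (-72,-27,-11)

-72,-27,-11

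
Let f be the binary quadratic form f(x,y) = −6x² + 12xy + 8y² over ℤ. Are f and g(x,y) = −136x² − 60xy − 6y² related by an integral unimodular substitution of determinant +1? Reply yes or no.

D₁ = 336, D₂ = 336
river cycle of f (length 6): (8, 4, -10), (-10, 16, 2), (2, 16, -10), (-10, 4, 8), (8, 12, -6), (-6, 12, 8)
river cycle of g (length 6): (-6, 12, 8), (8, 4, -10), (-10, 16, 2), (2, 16, -10), (-10, 4, 8), (8, 12, -6)
cycles coincide ⇒ equivalent

yes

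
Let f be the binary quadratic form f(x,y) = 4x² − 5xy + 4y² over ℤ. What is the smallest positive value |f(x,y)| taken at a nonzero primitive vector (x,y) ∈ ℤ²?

translate: b→3 (≡-5 mod 8), so (4,-5,4)→(4,3,3)
flip: (4,3,3)→(3,-3,4)
translate: b→3 (≡-3 mod 6), so (3,-3,4)→(3,3,4)
reduced (well bottom): (3,3,4) with a≤c, −a<b≤a
well minimum = a = 3

3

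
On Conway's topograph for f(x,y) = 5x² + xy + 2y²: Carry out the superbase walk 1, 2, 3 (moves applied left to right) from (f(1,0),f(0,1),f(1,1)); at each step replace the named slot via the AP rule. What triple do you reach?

start (5,2,8) = (f(1,0),f(0,1),f(1,1))
replace slot 1: 2·(2+8) − 5 = 15 → (15,2,8)
replace slot 2: 2·(15+8) − 2 = 44 → (15,44,8)
replace slot 3: 2·(15+44) − 8 = 110 → (15,44,110)

15,44,110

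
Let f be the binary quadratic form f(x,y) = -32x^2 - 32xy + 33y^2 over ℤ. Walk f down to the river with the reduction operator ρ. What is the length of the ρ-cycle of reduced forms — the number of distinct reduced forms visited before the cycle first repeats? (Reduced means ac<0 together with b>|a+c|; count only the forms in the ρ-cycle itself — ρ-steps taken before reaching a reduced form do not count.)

D = 5248, ⌊√D⌋ = 72
descent: ρ → (33,32,-32)  [lands on river]
river: ρ → (-32,32,33)
river: ρ → (33,34,-31)
river: ρ → (-31,28,36)
river: ρ → (36,44,-23)
river: ρ → (-23,48,32)
river: ρ → (32,16,-39)
river: ρ → (-39,62,9)
river: ρ → (9,64,-32)
river: ρ → (-32,64,9)
river: ρ → (9,62,-39)
river: ρ → (-39,16,32)
river: ρ → (32,48,-23)
river: ρ → (-23,44,36)
river: ρ → (36,28,-31)
river: ρ → (-31,34,33)
ρ-cycle length = 16 (tail of 1 descent step not counted)

16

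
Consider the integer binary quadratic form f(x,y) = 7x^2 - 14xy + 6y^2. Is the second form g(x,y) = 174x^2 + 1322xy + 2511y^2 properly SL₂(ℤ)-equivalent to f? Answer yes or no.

D₁ = 28, D₂ = 28
river cycle of f (length 4): (-1, 4, 3), (3, 2, -2), (-2, 2, 3), (3, 4, -1)
river cycle of g (length 4): (-1, 4, 3), (3, 2, -2), (-2, 2, 3), (3, 4, -1)
cycles coincide ⇒ equivalent

yes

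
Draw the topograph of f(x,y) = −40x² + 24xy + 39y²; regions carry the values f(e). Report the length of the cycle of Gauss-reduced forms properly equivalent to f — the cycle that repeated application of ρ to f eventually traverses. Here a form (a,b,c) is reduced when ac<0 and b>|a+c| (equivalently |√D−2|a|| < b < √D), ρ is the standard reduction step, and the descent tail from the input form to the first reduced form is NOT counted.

D = 6816, ⌊√D⌋ = 82
river: ρ → (39,54,-25)
river: ρ → (-25,46,47)
river: ρ → (47,48,-24)
river: ρ → (-24,48,47)
river: ρ → (47,46,-25)
river: ρ → (-25,54,39)
river: ρ → (39,24,-40)
river: ρ → (-40,56,23)
river: ρ → (23,82,-1)
river: ρ → (-1,82,23)
river: ρ → (23,56,-40)
river: ρ → (-40,24,39)
ρ-cycle length = 12 (tail of 0 descent steps not counted)

12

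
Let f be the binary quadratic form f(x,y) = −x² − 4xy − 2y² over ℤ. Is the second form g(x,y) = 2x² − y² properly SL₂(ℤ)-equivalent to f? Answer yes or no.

D₁ = 8, D₂ = 8
river cycle of f (length 2): (1, 2, -1), (-1, 2, 1)
river cycle of g (length 2): (-1, 2, 1), (1, 2, -1)
cycles coincide ⇒ equivalent

yes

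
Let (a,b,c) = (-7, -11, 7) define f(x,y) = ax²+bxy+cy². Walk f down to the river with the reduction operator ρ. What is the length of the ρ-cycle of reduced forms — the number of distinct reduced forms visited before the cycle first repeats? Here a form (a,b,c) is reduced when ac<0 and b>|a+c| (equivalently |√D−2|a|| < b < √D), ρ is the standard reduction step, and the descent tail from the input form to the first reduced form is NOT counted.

D = 317, ⌊√D⌋ = 17
descent: ρ → (7,11,-7)  [lands on river]
river: ρ → (-7,17,1)
river: ρ → (1,17,-7)
river: ρ → (-7,11,7)
river: ρ → (7,17,-1)
river: ρ → (-1,17,7)
ρ-cycle length = 6 (tail of 1 descent step not counted)

6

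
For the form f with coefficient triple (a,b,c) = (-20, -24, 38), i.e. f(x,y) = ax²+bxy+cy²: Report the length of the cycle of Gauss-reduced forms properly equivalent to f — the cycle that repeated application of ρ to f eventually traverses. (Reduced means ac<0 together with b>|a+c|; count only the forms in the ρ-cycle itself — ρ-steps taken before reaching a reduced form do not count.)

D = 3616, ⌊√D⌋ = 60
descent: ρ → (38,24,-20)  [lands on river]
river: ρ → (-20,56,6)
river: ρ → (6,52,-38)
river: ρ → (-38,24,20)
river: ρ → (20,56,-6)
river: ρ → (-6,52,38)
ρ-cycle length = 6 (tail of 1 descent step not counted)

6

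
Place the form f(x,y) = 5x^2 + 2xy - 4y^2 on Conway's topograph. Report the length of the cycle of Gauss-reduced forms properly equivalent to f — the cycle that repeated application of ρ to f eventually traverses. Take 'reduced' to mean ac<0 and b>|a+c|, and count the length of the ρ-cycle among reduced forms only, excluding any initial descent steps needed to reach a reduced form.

D = 84, ⌊√D⌋ = 9
river: ρ → (-4,6,3)
river: ρ → (3,6,-4)
river: ρ → (-4,2,5)
river: ρ → (5,8,-1)
river: ρ → (-1,8,5)
river: ρ → (5,2,-4)
ρ-cycle length = 6 (tail of 0 descent steps not counted)

6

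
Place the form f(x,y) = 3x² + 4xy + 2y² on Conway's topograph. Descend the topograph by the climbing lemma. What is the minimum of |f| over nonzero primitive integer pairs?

translate: b→-2 (≡4 mod 6), so (3,4,2)→(3,-2,1)
flip: (3,-2,1)→(1,2,3)
translate: b→0 (≡2 mod 2), so (1,2,3)→(1,0,2)
reduced (well bottom): (1,0,2) with a≤c, −a<b≤a
well minimum = a = 1

1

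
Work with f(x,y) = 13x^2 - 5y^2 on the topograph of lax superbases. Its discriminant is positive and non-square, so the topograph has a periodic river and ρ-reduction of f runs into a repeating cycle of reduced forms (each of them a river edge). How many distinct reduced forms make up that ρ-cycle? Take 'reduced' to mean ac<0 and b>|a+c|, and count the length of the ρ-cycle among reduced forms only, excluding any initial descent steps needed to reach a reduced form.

D = 260, ⌊√D⌋ = 16
descent: ρ → (-5,10,8)  [lands on river]
river: ρ → (8,6,-7)
river: ρ → (-7,8,7)
river: ρ → (7,6,-8)
river: ρ → (-8,10,5)
river: ρ → (5,10,-8)
river: ρ → (-8,6,7)
river: ρ → (7,8,-7)
river: ρ → (-7,6,8)
river: ρ → (8,10,-5)
ρ-cycle length = 10 (tail of 1 descent step not counted)

10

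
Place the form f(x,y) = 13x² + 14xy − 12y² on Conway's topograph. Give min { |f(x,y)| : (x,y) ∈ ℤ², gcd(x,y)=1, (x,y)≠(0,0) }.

river: ρ → (-12,10,15)
river: ρ → (15,20,-7)
river: ρ → (-7,22,12)
river: ρ → (12,26,-3)
river: ρ → (-3,28,3)
river: ρ → (3,26,-12)
river: ρ → (-12,22,7)
river: ρ → (7,20,-15)
river: ρ → (-15,10,12)
river: ρ → (12,14,-13)
river: ρ → (-13,12,13)
river: ρ → (13,14,-12)
closes: descent 0, river 12
min |a| on river = 3

3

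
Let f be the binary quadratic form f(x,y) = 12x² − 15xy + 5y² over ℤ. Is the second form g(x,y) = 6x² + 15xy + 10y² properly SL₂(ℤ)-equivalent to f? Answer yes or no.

D₁ = -15, D₂ = -15
f: translate: b→9 (≡-15 mod 24), so (12,-15,5)→(12,9,2)
f: flip: (12,9,2)→(2,-9,12)
f: translate: b→-1 (≡-9 mod 4), so (2,-9,12)→(2,-1,2)
f: flip: (2,-1,2)→(2,1,2)
f: reduced (well bottom): (2,1,2) with a≤c, −a<b≤a
g: translate: b→3 (≡15 mod 12), so (6,15,10)→(6,3,1)
g: flip: (6,3,1)→(1,-3,6)
g: translate: b→1 (≡-3 mod 2), so (1,-3,6)→(1,1,4)
g: reduced (well bottom): (1,1,4) with a≤c, −a<b≤a
reduced forms (2, 1, 2) vs (1, 1, 4) ⇒ inequivalent

no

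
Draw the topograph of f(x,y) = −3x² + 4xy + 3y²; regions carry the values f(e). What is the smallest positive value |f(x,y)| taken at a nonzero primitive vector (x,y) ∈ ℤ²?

river: ρ → (3,2,-4)
river: ρ → (-4,6,1)
river: ρ → (1,6,-4)
river: ρ → (-4,2,3)
river: ρ → (3,4,-3)
river: ρ → (-3,2,4)
river: ρ → (4,6,-1)
river: ρ → (-1,6,4)
river: ρ → (4,2,-3)
river: ρ → (-3,4,3)
closes: descent 0, river 10
min |a| on river = 1

1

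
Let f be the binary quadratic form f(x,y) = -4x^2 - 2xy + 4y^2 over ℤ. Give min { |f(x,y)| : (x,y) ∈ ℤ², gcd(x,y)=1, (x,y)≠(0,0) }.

descent: ρ → (4,2,-4)  [lands on river]
river: ρ → (-4,6,2)
river: ρ → (2,6,-4)
river: ρ → (-4,2,4)
river: ρ → (4,6,-2)
river: ρ → (-2,6,4)
closes: descent 1, river 6
min |a| on river = 2

2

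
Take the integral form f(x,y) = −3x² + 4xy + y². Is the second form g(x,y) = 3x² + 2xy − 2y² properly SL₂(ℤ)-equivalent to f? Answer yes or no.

D₁ = 28, D₂ = 28
river cycle of f (length 4): (1, 4, -3), (-3, 2, 2), (2, 2, -3), (-3, 4, 1)
river cycle of g (length 4): (-2, 2, 3), (3, 4, -1), (-1, 4, 3), (3, 2, -2)
cycles differ ⇒ inequivalent

no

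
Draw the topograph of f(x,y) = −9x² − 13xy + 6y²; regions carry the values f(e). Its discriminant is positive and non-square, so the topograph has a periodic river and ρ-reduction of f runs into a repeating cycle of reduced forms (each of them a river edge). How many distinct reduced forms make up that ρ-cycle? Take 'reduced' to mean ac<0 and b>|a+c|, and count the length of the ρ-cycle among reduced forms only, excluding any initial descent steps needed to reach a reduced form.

D = 385, ⌊√D⌋ = 19
descent: ρ → (6,13,-9)  [lands on river]
river: ρ → (-9,5,10)
river: ρ → (10,15,-4)
river: ρ → (-4,17,6)
river: ρ → (6,19,-1)
river: ρ → (-1,19,6)
river: ρ → (6,17,-4)
river: ρ → (-4,15,10)
river: ρ → (10,5,-9)
river: ρ → (-9,13,6)
river: ρ → (6,11,-11)
river: ρ → (-11,11,6)
ρ-cycle length = 12 (tail of 1 descent step not counted)

12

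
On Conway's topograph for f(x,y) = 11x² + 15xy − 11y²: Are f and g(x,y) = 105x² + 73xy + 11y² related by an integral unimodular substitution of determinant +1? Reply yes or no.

D₁ = 709, D₂ = 709
river cycle of f (length 34): (-11, 7, 15), (15, 23, -3), (-3, 25, 7), (7, 17, -15), (-15, 13, 9), (9, 23, -5), (-5, 17, 21), (21, 25, -1), (-1, 25, 21), (21, 17, -5), … (24 more)
river cycle of g (length 34): (11, 15, -11), (-11, 7, 15), (15, 23, -3), (-3, 25, 7), (7, 17, -15), (-15, 13, 9), (9, 23, -5), (-5, 17, 21), (21, 25, -1), (-1, 25, 21), … (24 more)
cycles coincide ⇒ equivalent

yes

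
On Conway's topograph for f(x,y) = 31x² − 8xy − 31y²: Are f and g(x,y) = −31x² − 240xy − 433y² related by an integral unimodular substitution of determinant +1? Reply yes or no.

D₁ = 3908, D₂ = 3908
river cycle of f (length 38): (-31, 8, 31), (31, 54, -8), (-8, 58, 17), (17, 44, -29), (-29, 14, 32), (32, 50, -11), (-11, 60, 7), (7, 52, -43), (-43, 34, 16), (16, 62, -1), … (28 more)
river cycle of g (length 38): (-31, 8, 31), (31, 54, -8), (-8, 58, 17), (17, 44, -29), (-29, 14, 32), (32, 50, -11), (-11, 60, 7), (7, 52, -43), (-43, 34, 16), (16, 62, -1), … (28 more)
cycles coincide ⇒ equivalent

yes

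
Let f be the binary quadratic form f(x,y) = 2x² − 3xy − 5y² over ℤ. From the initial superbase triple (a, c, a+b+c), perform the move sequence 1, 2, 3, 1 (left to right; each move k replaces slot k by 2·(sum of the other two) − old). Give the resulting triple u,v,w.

start (2,-5,-6) = (f(1,0),f(0,1),f(1,1))
replace slot 1: 2·((-5)+(-6)) − 2 = -24 → (-24,-5,-6)
replace slot 2: 2·((-24)+(-6)) − (-5) = -55 → (-24,-55,-6)
replace slot 3: 2·((-24)+(-55)) − (-6) = -152 → (-24,-55,-152)
replace slot 1: 2·((-55)+(-152)) − (-24) = -390 → (-390,-55,-152)

-390,-55,-152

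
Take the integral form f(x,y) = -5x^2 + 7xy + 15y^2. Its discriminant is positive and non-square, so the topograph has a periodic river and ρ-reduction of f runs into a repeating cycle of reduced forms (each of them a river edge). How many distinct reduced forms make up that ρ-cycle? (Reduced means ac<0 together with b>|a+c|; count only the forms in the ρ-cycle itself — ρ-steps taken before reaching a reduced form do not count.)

D = 349, ⌊√D⌋ = 18
descent: ρ → (15,-7,-5)
descent: ρ → (-5,17,3)  [lands on river]
river: ρ → (3,13,-15)
river: ρ → (-15,17,1)
river: ρ → (1,17,-15)
river: ρ → (-15,13,3)
river: ρ → (3,17,-5)
river: ρ → (-5,13,9)
river: ρ → (9,5,-9)
river: ρ → (-9,13,5)
river: ρ → (5,17,-3)
river: ρ → (-3,13,15)
river: ρ → (15,17,-1)
river: ρ → (-1,17,15)
river: ρ → (15,13,-3)
river: ρ → (-3,17,5)
river: ρ → (5,13,-9)
river: ρ → (-9,5,9)
river: ρ → (9,13,-5)
ρ-cycle length = 18 (tail of 2 descent steps not counted)

18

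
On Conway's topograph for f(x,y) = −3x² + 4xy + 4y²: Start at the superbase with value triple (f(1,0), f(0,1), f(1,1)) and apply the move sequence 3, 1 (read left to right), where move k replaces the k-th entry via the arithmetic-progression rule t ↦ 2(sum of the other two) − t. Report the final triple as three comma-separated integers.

start (-3,4,5) = (f(1,0),f(0,1),f(1,1))
replace slot 3: 2·((-3)+4) − 5 = -3 → (-3,4,-3)
replace slot 1: 2·(4+(-3)) − (-3) = 5 → (5,4,-3)

5,4,-3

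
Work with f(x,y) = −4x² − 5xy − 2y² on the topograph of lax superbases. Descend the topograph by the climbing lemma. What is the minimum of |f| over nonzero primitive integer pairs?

translate: b→-3 (≡5 mod 8), so (4,5,2)→(4,-3,1)
flip: (4,-3,1)→(1,3,4)
translate: b→1 (≡3 mod 2), so (1,3,4)→(1,1,2)
reduced (well bottom): (1,1,2) with a≤c, −a<b≤a
well minimum |f| = |-1| = 1 (negative-definite)

1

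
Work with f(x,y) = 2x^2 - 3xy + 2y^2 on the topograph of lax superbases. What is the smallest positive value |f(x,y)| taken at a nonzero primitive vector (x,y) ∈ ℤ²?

translate: b→1 (≡-3 mod 4), so (2,-3,2)→(2,1,1)
flip: (2,1,1)→(1,-1,2)
translate: b→1 (≡-1 mod 2), so (1,-1,2)→(1,1,2)
reduced (well bottom): (1,1,2) with a≤c, −a<b≤a
well minimum = a = 1

1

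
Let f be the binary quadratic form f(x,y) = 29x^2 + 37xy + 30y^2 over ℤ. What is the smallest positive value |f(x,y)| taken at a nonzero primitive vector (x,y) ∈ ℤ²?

translate: b→-21 (≡37 mod 58), so (29,37,30)→(29,-21,22)
flip: (29,-21,22)→(22,21,29)
reduced (well bottom): (22,21,29) with a≤c, −a<b≤a
well minimum = a = 22

22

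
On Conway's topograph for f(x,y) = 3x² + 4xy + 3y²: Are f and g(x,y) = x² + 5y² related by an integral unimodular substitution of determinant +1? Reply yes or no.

D₁ = -20, D₂ = -20
f: translate: b→-2 (≡4 mod 6), so (3,4,3)→(3,-2,2)
f: flip: (3,-2,2)→(2,2,3)
f: reduced (well bottom): (2,2,3) with a≤c, −a<b≤a
g: reduced (well bottom): (1,0,5) with a≤c, −a<b≤a
reduced forms (2, 2, 3) vs (1, 0, 5) ⇒ inequivalent

no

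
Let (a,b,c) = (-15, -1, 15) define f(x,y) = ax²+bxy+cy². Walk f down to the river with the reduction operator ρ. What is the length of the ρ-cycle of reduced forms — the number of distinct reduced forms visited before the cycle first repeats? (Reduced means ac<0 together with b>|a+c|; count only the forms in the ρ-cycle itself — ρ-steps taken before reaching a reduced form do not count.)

D = 901, ⌊√D⌋ = 30
descent: ρ → (15,1,-15)  [lands on river]
river: ρ → (-15,29,1)
river: ρ → (1,29,-15)
river: ρ → (-15,1,15)
river: ρ → (15,29,-1)
river: ρ → (-1,29,15)
ρ-cycle length = 6 (tail of 1 descent step not counted)

6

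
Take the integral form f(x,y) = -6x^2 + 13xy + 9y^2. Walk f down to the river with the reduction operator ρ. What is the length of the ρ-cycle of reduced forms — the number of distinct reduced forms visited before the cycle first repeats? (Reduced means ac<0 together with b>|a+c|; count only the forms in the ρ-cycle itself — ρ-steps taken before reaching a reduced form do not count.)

D = 385, ⌊√D⌋ = 19
river: ρ → (9,5,-10)
river: ρ → (-10,15,4)
river: ρ → (4,17,-6)
river: ρ → (-6,19,1)
river: ρ → (1,19,-6)
river: ρ → (-6,17,4)
river: ρ → (4,15,-10)
river: ρ → (-10,5,9)
river: ρ → (9,13,-6)
river: ρ → (-6,11,11)
river: ρ → (11,11,-6)
river: ρ → (-6,13,9)
ρ-cycle length = 12 (tail of 0 descent steps not counted)

12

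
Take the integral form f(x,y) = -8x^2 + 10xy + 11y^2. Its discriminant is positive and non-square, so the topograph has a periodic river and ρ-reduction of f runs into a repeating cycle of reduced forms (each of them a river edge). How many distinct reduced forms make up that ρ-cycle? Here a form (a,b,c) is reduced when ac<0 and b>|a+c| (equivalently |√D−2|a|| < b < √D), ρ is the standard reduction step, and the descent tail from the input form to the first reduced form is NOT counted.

D = 452, ⌊√D⌋ = 21
river: ρ → (11,12,-7)
river: ρ → (-7,16,7)
river: ρ → (7,12,-11)
river: ρ → (-11,10,8)
river: ρ → (8,6,-13)
river: ρ → (-13,20,1)
river: ρ → (1,20,-13)
river: ρ → (-13,6,8)
river: ρ → (8,10,-11)
river: ρ → (-11,12,7)
river: ρ → (7,16,-7)
river: ρ → (-7,12,11)
river: ρ → (11,10,-8)
river: ρ → (-8,6,13)
river: ρ → (13,20,-1)
river: ρ → (-1,20,13)
river: ρ → (13,6,-8)
river: ρ → (-8,10,11)
ρ-cycle length = 18 (tail of 0 descent steps not counted)

18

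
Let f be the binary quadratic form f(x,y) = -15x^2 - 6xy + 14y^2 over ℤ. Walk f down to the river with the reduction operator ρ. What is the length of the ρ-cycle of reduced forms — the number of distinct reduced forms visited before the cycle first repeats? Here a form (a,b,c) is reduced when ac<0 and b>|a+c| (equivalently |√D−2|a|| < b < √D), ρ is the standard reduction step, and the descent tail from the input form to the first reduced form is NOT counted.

D = 876, ⌊√D⌋ = 29
descent: ρ → (14,6,-15)  [lands on river]
river: ρ → (-15,24,5)
river: ρ → (5,26,-10)
river: ρ → (-10,14,17)
river: ρ → (17,20,-7)
river: ρ → (-7,22,14)
ρ-cycle length = 6 (tail of 1 descent step not counted)

6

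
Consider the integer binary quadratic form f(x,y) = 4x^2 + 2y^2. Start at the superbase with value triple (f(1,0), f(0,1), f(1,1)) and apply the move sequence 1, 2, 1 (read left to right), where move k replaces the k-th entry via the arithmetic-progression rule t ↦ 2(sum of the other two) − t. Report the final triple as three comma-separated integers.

start (4,2,6) = (f(1,0),f(0,1),f(1,1))
replace slot 1: 2·(2+6) − 4 = 12 → (12,2,6)
replace slot 2: 2·(12+6) − 2 = 34 → (12,34,6)
replace slot 1: 2·(34+6) − 12 = 68 → (68,34,6)

68,34,6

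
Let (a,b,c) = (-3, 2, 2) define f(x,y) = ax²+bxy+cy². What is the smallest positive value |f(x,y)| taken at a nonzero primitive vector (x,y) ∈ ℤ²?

river: ρ → (2,2,-3)
river: ρ → (-3,4,1)
river: ρ → (1,4,-3)
river: ρ → (-3,2,2)
closes: descent 0, river 4
min |a| on river = 1

1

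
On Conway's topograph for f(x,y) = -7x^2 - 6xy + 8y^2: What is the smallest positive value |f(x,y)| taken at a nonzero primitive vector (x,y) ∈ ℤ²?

descent: ρ → (8,6,-7)  [lands on river]
river: ρ → (-7,8,7)
river: ρ → (7,6,-8)
river: ρ → (-8,10,5)
river: ρ → (5,10,-8)
river: ρ → (-8,6,7)
river: ρ → (7,8,-7)
river: ρ → (-7,6,8)
river: ρ → (8,10,-5)
river: ρ → (-5,10,8)
closes: descent 1, river 10
min |a| on river = 5

5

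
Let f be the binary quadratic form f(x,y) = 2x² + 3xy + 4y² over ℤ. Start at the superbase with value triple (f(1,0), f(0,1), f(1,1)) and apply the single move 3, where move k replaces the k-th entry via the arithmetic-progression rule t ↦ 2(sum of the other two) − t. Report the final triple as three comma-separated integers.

start (2,4,9) = (f(1,0),f(0,1),f(1,1))
replace slot 3: 2·(2+4) − 9 = 3 → (2,4,3)

2,4,3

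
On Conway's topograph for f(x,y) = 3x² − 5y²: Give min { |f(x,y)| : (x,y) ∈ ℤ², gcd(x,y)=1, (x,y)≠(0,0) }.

descent: ρ → (-5,0,3)
descent: ρ → (3,6,-2)  [lands on river]
river: ρ → (-2,6,3)
closes: descent 2, river 2
min |a| on river = 2

2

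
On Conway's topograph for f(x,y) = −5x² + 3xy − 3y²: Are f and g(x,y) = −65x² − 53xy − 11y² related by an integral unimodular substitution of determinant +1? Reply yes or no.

D₁ = -51, D₂ = -51
f is negative-definite; reduce −f:
−f: flip: (5,-3,3)→(3,3,5)
−f: reduced (well bottom): (3,3,5) with a≤c, −a<b≤a
flip sign back: reduced form of f is (-3,-3,-5)
g is negative-definite; reduce −g:
−g: flip: (65,53,11)→(11,-53,65)
−g: translate: b→-9 (≡-53 mod 22), so (11,-53,65)→(11,-9,3)
−g: flip: (11,-9,3)→(3,9,11)
−g: translate: b→3 (≡9 mod 6), so (3,9,11)→(3,3,5)
−g: reduced (well bottom): (3,3,5) with a≤c, −a<b≤a
flip sign back: reduced form of g is (-3,-3,-5)
reduced forms (-3, -3, -5) vs (-3, -3, -5) ⇒ equivalent

yes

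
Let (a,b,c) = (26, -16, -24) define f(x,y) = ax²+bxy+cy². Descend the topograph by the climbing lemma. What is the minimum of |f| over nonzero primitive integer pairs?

descent: ρ → (-24,16,26)  [lands on river]
river: ρ → (26,36,-14)
river: ρ → (-14,48,8)
river: ρ → (8,48,-14)
river: ρ → (-14,36,26)
river: ρ → (26,16,-24)
river: ρ → (-24,32,18)
river: ρ → (18,40,-16)
river: ρ → (-16,24,34)
river: ρ → (34,44,-6)
river: ρ → (-6,52,2)
river: ρ → (2,52,-6)
river: ρ → (-6,44,34)
river: ρ → (34,24,-16)
river: ρ → (-16,40,18)
river: ρ → (18,32,-24)
closes: descent 1, river 16
min |a| on river = 2

2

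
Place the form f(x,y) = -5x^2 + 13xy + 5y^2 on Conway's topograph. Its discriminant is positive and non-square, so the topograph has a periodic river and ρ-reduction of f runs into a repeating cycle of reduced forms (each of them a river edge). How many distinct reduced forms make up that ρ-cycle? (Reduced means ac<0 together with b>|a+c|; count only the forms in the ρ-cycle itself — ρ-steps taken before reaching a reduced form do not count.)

D = 269, ⌊√D⌋ = 16
river: ρ → (5,7,-11)
river: ρ → (-11,15,1)
river: ρ → (1,15,-11)
river: ρ → (-11,7,5)
river: ρ → (5,13,-5)
river: ρ → (-5,7,11)
river: ρ → (11,15,-1)
river: ρ → (-1,15,11)
river: ρ → (11,7,-5)
river: ρ → (-5,13,5)
ρ-cycle length = 10 (tail of 0 descent steps not counted)

10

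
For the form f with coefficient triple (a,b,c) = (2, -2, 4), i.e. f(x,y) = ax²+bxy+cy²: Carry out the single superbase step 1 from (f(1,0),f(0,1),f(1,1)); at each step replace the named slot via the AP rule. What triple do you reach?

start (2,4,4) = (f(1,0),f(0,1),f(1,1))
replace slot 1: 2·(4+4) − 2 = 14 → (14,4,4)

14,4,4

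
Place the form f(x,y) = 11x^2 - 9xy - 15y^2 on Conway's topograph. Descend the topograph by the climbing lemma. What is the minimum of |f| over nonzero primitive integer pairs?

descent: ρ → (-15,9,11)  [lands on river]
river: ρ → (11,13,-13)
river: ρ → (-13,13,11)
river: ρ → (11,9,-15)
river: ρ → (-15,21,5)
river: ρ → (5,19,-19)
river: ρ → (-19,19,5)
river: ρ → (5,21,-15)
closes: descent 1, river 8
min |a| on river = 5

5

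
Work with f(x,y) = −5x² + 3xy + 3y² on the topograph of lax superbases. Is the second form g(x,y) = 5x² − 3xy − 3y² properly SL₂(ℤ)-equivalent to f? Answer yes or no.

D₁ = 69, D₂ = 69
river cycle of f (length 4): (3, 3, -5), (-5, 7, 1), (1, 7, -5), (-5, 3, 3)
river cycle of g (length 4): (-3, 3, 5), (5, 7, -1), (-1, 7, 5), (5, 3, -3)
cycles differ ⇒ inequivalent

no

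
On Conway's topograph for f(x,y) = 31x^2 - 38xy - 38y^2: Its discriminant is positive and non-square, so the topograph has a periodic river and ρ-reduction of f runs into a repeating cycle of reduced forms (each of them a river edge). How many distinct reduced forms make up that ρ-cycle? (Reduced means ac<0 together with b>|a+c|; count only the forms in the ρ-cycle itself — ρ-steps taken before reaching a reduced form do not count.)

D = 6156, ⌊√D⌋ = 78
descent: ρ → (-38,38,31)  [lands on river]
river: ρ → (31,24,-45)
river: ρ → (-45,66,10)
river: ρ → (10,74,-17)
river: ρ → (-17,62,34)
river: ρ → (34,74,-5)
river: ρ → (-5,76,19)
river: ρ → (19,76,-5)
river: ρ → (-5,74,34)
river: ρ → (34,62,-17)
river: ρ → (-17,74,10)
river: ρ → (10,66,-45)
river: ρ → (-45,24,31)
river: ρ → (31,38,-38)
ρ-cycle length = 14 (tail of 1 descent step not counted)

14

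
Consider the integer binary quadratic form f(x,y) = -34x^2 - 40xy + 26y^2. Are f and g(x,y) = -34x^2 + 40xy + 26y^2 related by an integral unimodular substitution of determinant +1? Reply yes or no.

D₁ = 5136, D₂ = 5136
river cycle of f (length 8): (26, 40, -34), (-34, 28, 32), (32, 36, -30), (-30, 24, 38), (38, 52, -16), (-16, 44, 50), (50, 56, -10), (-10, 64, 26)
river cycle of g (length 8): (26, 64, -10), (-10, 56, 50), (50, 44, -16), (-16, 52, 38), (38, 24, -30), (-30, 36, 32), (32, 28, -34), (-34, 40, 26)
cycles differ ⇒ inequivalent

no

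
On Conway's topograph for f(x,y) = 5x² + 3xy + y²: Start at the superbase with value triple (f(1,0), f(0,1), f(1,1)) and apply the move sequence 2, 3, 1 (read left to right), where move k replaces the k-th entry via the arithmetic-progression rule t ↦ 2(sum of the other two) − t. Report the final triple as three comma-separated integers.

start (5,1,9) = (f(1,0),f(0,1),f(1,1))
replace slot 2: 2·(5+9) − 1 = 27 → (5,27,9)
replace slot 3: 2·(5+27) − 9 = 55 → (5,27,55)
replace slot 1: 2·(27+55) − 5 = 159 → (159,27,55)

159,27,55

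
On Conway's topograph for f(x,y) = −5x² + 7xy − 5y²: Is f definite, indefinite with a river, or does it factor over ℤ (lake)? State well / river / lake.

D = b²−4ac = 7² − 4·(-5)·(-5) = -51
D < 0 ⇒ definite ⇒ every region one sign ⇒ single well

well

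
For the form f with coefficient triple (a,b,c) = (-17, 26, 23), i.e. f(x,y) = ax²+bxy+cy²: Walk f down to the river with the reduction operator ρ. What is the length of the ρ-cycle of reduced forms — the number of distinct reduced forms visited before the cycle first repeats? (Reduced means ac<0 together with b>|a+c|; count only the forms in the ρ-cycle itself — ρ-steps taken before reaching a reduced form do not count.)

D = 2240, ⌊√D⌋ = 47
river: ρ → (23,20,-20)
river: ρ → (-20,20,23)
river: ρ → (23,26,-17)
river: ρ → (-17,42,7)
river: ρ → (7,42,-17)
river: ρ → (-17,26,23)
ρ-cycle length = 6 (tail of 0 descent steps not counted)

6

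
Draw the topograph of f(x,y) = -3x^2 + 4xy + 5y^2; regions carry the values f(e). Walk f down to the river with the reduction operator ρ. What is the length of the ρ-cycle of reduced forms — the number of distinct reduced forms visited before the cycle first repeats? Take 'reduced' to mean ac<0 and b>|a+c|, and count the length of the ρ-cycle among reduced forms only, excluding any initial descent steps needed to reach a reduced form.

D = 76, ⌊√D⌋ = 8
river: ρ → (5,6,-2)
river: ρ → (-2,6,5)
river: ρ → (5,4,-3)
river: ρ → (-3,8,1)
river: ρ → (1,8,-3)
river: ρ → (-3,4,5)
ρ-cycle length = 6 (tail of 0 descent steps not counted)

6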